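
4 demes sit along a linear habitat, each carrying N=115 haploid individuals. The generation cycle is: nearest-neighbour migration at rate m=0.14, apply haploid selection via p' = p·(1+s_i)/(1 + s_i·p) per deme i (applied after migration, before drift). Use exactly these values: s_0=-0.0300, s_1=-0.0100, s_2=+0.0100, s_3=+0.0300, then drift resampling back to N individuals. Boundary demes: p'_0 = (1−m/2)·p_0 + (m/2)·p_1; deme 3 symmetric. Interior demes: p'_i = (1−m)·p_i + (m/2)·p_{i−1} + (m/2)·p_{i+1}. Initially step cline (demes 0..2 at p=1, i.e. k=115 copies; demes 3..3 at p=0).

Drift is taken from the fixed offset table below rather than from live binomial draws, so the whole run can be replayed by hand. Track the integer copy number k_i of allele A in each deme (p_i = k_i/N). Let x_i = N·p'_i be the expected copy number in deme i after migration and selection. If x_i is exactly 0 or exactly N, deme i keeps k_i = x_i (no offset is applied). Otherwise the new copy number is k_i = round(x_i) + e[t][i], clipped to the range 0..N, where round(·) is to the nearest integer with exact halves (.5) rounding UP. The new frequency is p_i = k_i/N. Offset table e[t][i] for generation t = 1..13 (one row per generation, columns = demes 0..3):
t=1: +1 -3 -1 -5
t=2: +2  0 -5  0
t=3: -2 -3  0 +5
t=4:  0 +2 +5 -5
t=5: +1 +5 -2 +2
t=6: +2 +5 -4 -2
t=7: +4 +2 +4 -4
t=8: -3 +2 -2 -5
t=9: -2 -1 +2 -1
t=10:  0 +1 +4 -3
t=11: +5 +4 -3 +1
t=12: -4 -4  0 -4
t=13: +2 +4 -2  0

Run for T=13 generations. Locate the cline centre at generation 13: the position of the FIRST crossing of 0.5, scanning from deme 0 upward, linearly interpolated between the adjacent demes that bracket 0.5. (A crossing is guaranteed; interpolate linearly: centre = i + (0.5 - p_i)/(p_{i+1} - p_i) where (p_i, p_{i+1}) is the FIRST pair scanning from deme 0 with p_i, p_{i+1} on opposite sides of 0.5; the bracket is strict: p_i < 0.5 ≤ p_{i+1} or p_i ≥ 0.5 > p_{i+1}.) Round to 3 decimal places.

t=0: k=[115 115 115 0]
t=1: x=[115.0000 115.0000 107.0242 8.2741] k=[115 115 106 3]
t=2: x=[115.0000 114.3637 99.5535 10.4884] k=[115 114 95 10]
t=3: x=[114.9278 112.7176 90.5720 16.3604] k=[113 110 91 21]
t=4: x=[112.7230 108.8215 87.6380 26.4980] k=[113 111 93 21]
t=5: x=[112.7951 109.8306 89.4185 26.6402] k=[114 115 87 29]
t=6: x=[114.0415 112.9499 85.1206 33.7606] k=[115 115 81 32]
t=7: x=[115.0000 112.5965 80.1920 36.1587] k=[115 115 84 32]
t=8: x=[115.0000 112.8085 82.7614 36.3710] k=[115 115 81 31]
t=9: x=[115.0000 112.5965 80.1223 35.2180] k=[115 112 82 34]
t=10: x=[114.7835 110.0627 80.9789 38.1094] k=[115 111 85 35]
t=11: x=[114.7114 109.4068 83.5479 39.2607] k=[115 113 81 40]
t=12: x=[114.8557 110.8601 80.6103 43.6677] k=[111 107 81 40]
t=13: x=[110.5927 105.3717 80.1920 43.6677] k=[113 109 78 44]

2.603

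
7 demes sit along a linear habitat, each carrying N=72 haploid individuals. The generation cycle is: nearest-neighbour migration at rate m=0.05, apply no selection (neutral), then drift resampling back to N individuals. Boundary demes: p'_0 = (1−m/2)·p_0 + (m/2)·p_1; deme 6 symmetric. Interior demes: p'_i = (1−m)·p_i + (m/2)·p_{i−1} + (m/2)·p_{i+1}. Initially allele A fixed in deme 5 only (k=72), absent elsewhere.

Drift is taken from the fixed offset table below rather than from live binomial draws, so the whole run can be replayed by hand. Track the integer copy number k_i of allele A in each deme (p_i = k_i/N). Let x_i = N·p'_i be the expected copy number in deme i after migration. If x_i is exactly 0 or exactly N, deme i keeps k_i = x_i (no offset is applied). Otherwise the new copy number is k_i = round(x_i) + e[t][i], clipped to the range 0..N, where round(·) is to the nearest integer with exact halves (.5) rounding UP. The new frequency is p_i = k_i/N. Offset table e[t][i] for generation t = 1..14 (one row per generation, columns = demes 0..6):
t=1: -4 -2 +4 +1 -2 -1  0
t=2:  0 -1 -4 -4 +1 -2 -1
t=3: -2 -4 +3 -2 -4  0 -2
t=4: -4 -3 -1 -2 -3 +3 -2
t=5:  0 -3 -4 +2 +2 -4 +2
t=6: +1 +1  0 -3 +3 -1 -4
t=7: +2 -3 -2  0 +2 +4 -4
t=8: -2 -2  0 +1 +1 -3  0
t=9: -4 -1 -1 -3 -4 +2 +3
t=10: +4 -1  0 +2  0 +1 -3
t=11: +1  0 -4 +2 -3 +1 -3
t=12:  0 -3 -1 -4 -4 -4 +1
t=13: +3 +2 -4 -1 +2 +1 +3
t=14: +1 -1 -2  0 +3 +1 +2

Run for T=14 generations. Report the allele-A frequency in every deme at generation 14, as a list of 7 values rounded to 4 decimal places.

[0.0000, 0.0000, 0.0000, 0.0000, 0.1667, 0.5139, 0.1389]

t=0: k=[0 0 0 0 0 72 0]
t=1: x=[0.0000 0.0000 0.0000 0.0000 1.8000 68.4000 1.8000] k=[0 0 0 0 0 67 2]
t=2: x=[0.0000 0.0000 0.0000 0.0000 1.6750 63.7000 3.6250] k=[0 0 0 0 3 62 3]
t=3: x=[0.0000 0.0000 0.0000 0.0750 4.4000 59.0500 4.4750] k=[0 0 0 0 0 59 2]
t=4: x=[0.0000 0.0000 0.0000 0.0000 1.4750 56.1000 3.4250] k=[0 0 0 0 0 59 1]
t=5: x=[0.0000 0.0000 0.0000 0.0000 1.4750 56.0750 2.4500] k=[0 0 0 0 3 52 4]
t=6: x=[0.0000 0.0000 0.0000 0.0750 4.1500 49.5750 5.2000] k=[0 0 0 0 7 49 1]
t=7: x=[0.0000 0.0000 0.0000 0.1750 7.8750 46.7500 2.2000] k=[0 0 0 0 10 51 0]
t=8: x=[0.0000 0.0000 0.0000 0.2500 10.7750 48.7000 1.2750] k=[0 0 0 1 12 46 1]
t=9: x=[0.0000 0.0000 0.0250 1.2500 12.5750 44.0250 2.1250] k=[0 0 0 0 9 46 5]
t=10: x=[0.0000 0.0000 0.0000 0.2250 9.7000 44.0500 6.0250] k=[0 0 0 2 10 45 3]
t=11: x=[0.0000 0.0000 0.0500 2.1500 10.6750 43.0750 4.0500] k=[0 0 0 4 8 44 1]
t=12: x=[0.0000 0.0000 0.1000 4.0000 8.8000 42.0250 2.0750] k=[0 0 0 0 5 38 3]
t=13: x=[0.0000 0.0000 0.0000 0.1250 5.7000 36.3000 3.8750] k=[0 0 0 0 8 37 7]
t=14: x=[0.0000 0.0000 0.0000 0.2000 8.5250 35.5250 7.7500] k=[0 0 0 0 12 37 10]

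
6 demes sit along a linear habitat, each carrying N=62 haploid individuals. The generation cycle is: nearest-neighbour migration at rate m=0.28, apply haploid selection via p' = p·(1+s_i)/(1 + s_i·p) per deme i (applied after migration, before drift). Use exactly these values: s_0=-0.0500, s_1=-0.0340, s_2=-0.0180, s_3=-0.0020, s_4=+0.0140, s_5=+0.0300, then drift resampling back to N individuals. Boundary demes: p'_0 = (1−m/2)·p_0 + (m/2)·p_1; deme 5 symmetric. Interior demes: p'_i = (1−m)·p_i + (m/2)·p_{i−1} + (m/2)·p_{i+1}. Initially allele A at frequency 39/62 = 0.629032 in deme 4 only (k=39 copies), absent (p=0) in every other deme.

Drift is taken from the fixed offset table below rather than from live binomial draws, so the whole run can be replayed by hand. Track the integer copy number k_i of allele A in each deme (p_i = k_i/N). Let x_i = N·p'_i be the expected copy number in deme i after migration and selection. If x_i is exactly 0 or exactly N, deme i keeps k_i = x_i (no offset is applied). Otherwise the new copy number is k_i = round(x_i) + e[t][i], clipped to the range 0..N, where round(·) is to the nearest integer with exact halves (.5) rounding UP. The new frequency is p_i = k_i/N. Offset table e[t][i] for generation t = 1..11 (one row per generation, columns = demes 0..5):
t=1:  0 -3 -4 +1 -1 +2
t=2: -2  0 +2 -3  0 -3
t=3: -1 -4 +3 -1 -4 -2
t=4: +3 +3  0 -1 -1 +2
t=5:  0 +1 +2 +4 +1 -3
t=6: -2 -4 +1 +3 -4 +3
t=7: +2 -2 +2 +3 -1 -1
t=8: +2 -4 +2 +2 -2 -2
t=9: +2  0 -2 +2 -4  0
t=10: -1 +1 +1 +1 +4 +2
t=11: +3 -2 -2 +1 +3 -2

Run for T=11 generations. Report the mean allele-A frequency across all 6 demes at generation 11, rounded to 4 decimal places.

t=0: k=[0 0 0 0 39 0]
t=1: x=[0.0000 0.0000 0.0000 5.4500 28.2937 5.6090] k=[0 0 0 6 27 8]
t=2: x=[0.0000 0.0000 0.8251 8.0859 21.5952 10.9235] k=[0 0 3 5 22 8]
t=3: x=[0.0000 0.4058 2.8109 7.0874 17.8361 10.2096] k=[0 0 6 6 14 8]
t=4: x=[0.0000 0.8118 5.0747 7.1074 12.1755 9.0664] k=[0 4 5 6 11 11]
t=5: x=[0.5322 3.4651 4.9171 6.5483 10.4200 11.2700] k=[1 4 7 11 11 8]
t=6: x=[1.3505 3.8725 7.0260 10.4226 10.7026 8.6374] k=[0 0 8 13 7 12]
t=7: x=[0.0000 1.0826 7.4600 11.4413 8.6429 11.5757] k=[0 0 9 14 8 11]
t=8: x=[0.0000 1.2180 8.3084 12.4401 9.3700 10.8419] k=[0 0 10 14 7 9]
t=9: x=[0.0000 1.3534 9.0191 12.4401 8.3600 8.9439] k=[0 1 7 14 4 9]
t=10: x=[0.1330 1.6437 7.0260 11.6011 6.1769 8.5148] k=[0 3 8 13 10 11]
t=11: x=[0.3991 3.1742 7.8743 11.8608 10.6824 11.1273] k=[3 1 6 13 14 9]

0.1237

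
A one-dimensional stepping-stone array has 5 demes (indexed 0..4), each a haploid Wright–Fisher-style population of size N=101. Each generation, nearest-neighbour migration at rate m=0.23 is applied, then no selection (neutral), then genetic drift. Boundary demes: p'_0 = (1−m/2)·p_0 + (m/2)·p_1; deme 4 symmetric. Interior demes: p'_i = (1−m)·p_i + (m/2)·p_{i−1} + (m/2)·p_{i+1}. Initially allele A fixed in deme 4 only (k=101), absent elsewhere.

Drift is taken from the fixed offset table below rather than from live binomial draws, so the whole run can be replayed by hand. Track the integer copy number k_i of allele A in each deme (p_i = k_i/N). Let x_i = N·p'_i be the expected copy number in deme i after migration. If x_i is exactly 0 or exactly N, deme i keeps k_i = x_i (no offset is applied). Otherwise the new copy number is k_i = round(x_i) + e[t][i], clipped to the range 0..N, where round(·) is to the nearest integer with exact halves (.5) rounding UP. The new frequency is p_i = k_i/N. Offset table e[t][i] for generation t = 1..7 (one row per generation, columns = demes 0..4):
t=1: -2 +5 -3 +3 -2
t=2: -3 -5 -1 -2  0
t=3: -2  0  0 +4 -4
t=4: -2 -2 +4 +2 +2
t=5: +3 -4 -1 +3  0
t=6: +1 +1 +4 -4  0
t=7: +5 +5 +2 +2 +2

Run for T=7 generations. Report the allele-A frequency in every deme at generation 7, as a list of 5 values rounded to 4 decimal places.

t=0: k=[0 0 0 0 101]
t=1: x=[0.0000 0.0000 0.0000 11.6150 89.3850] k=[0 0 0 15 87]
t=2: x=[0.0000 0.0000 1.7250 21.5550 78.7200] k=[0 0 1 20 79]
t=3: x=[0.0000 0.1150 3.0700 24.6000 72.2150] k=[0 0 3 29 68]
t=4: x=[0.0000 0.3450 5.6450 30.4950 63.5150] k=[0 0 10 32 66]
t=5: x=[0.0000 1.1500 11.3800 33.3800 62.0900] k=[0 0 10 36 62]
t=6: x=[0.0000 1.1500 11.8400 36.0000 59.0100] k=[0 2 16 32 59]
t=7: x=[0.2300 3.3800 16.2300 33.2650 55.8950] k=[5 8 18 35 58]

[0.0495, 0.0792, 0.1782, 0.3465, 0.5743]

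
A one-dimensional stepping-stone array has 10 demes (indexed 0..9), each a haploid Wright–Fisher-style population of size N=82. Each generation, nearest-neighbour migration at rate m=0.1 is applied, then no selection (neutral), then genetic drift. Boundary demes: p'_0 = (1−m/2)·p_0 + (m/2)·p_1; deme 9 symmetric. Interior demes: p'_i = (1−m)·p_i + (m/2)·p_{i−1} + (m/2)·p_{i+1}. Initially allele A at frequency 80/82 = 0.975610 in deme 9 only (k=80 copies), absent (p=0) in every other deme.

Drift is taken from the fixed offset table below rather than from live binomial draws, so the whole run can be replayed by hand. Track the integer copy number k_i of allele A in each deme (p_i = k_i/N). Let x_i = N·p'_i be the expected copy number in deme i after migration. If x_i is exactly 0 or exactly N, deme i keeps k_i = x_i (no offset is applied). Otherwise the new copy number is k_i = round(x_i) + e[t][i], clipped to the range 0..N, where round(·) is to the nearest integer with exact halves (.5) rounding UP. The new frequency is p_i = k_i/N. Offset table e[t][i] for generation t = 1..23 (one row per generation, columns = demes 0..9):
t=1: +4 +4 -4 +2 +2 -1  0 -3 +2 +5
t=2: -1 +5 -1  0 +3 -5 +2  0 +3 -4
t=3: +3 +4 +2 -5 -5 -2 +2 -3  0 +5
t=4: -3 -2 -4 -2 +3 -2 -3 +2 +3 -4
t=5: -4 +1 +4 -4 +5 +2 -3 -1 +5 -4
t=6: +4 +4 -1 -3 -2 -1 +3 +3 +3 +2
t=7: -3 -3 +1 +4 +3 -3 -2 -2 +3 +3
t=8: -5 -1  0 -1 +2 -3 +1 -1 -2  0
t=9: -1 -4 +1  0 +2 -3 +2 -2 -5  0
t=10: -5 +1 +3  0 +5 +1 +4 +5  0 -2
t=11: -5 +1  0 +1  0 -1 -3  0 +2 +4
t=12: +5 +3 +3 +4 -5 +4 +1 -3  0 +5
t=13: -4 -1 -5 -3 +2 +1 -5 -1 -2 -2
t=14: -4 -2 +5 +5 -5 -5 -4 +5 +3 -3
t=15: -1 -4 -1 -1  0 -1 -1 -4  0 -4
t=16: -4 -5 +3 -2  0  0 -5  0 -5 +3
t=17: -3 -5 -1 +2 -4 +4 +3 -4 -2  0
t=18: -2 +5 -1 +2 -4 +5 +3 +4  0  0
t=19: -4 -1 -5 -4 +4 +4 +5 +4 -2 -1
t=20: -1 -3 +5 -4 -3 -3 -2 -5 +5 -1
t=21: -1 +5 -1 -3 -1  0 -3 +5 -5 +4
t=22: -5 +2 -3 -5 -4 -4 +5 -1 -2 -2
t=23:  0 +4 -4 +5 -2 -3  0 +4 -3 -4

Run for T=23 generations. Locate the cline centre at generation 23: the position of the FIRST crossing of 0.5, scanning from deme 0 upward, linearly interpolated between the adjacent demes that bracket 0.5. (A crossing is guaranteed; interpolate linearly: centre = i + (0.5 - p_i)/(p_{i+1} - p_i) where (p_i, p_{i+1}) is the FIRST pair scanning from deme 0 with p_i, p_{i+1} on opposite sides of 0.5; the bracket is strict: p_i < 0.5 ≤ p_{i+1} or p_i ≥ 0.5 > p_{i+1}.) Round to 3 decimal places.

t=0: k=[0 0 0 0 0 0 0 0 0 80]
t=1: x=[0.0000 0.0000 0.0000 0.0000 0.0000 0.0000 0.0000 0.0000 4.0000 76.0000] k=[0 0 0 0 0 0 0 0 6 81]
t=2: x=[0.0000 0.0000 0.0000 0.0000 0.0000 0.0000 0.0000 0.3000 9.4500 77.2500] k=[0 0 0 0 0 0 0 0 12 73]
t=3: x=[0.0000 0.0000 0.0000 0.0000 0.0000 0.0000 0.0000 0.6000 14.4500 69.9500] k=[0 0 0 0 0 0 0 0 14 75]
t=4: x=[0.0000 0.0000 0.0000 0.0000 0.0000 0.0000 0.0000 0.7000 16.3500 71.9500] k=[0 0 0 0 0 0 0 3 19 68]
t=5: x=[0.0000 0.0000 0.0000 0.0000 0.0000 0.0000 0.1500 3.6500 20.6500 65.5500] k=[0 0 0 0 0 0 0 3 26 62]
t=6: x=[0.0000 0.0000 0.0000 0.0000 0.0000 0.0000 0.1500 4.0000 26.6500 60.2000] k=[0 0 0 0 0 0 3 7 30 62]
t=7: x=[0.0000 0.0000 0.0000 0.0000 0.0000 0.1500 3.0500 7.9500 30.4500 60.4000] k=[0 0 0 0 0 0 1 6 33 63]
t=8: x=[0.0000 0.0000 0.0000 0.0000 0.0000 0.0500 1.2000 7.1000 33.1500 61.5000] k=[0 0 0 0 0 0 2 6 31 62]
t=9: x=[0.0000 0.0000 0.0000 0.0000 0.0000 0.1000 2.1000 7.0500 31.3000 60.4500] k=[0 0 0 0 0 0 4 5 26 60]
t=10: x=[0.0000 0.0000 0.0000 0.0000 0.0000 0.2000 3.8500 6.0000 26.6500 58.3000] k=[0 0 0 0 0 1 8 11 27 56]
t=11: x=[0.0000 0.0000 0.0000 0.0000 0.0500 1.3000 7.8000 11.6500 27.6500 54.5500] k=[0 0 0 0 0 0 5 12 30 59]
t=12: x=[0.0000 0.0000 0.0000 0.0000 0.0000 0.2500 5.1000 12.5500 30.5500 57.5500] k=[0 0 0 0 0 4 6 10 31 63]
t=13: x=[0.0000 0.0000 0.0000 0.0000 0.2000 3.9000 6.1000 10.8500 31.5500 61.4000] k=[0 0 0 0 2 5 1 10 30 59]
t=14: x=[0.0000 0.0000 0.0000 0.1000 2.0500 4.6500 1.6500 10.5500 30.4500 57.5500] k=[0 0 0 5 0 0 0 16 33 55]
t=15: x=[0.0000 0.0000 0.2500 4.5000 0.2500 0.0000 0.8000 16.0500 33.2500 53.9000] k=[0 0 0 4 0 0 0 12 33 50]
t=16: x=[0.0000 0.0000 0.2000 3.6000 0.2000 0.0000 0.6000 12.4500 32.8000 49.1500] k=[0 0 3 2 0 0 0 12 28 52]
t=17: x=[0.0000 0.1500 2.8000 1.9500 0.1000 0.0000 0.6000 12.2000 28.4000 50.8000] k=[0 0 2 4 0 0 4 8 26 51]
t=18: x=[0.0000 0.1000 2.0000 3.7000 0.2000 0.2000 4.0000 8.7000 26.3500 49.7500] k=[0 5 1 6 0 5 7 13 26 50]
t=19: x=[0.2500 4.5500 1.4500 5.4500 0.5500 4.8500 7.2000 13.3500 26.5500 48.8000] k=[0 4 0 1 5 9 12 17 25 48]
t=20: x=[0.2000 3.6000 0.2500 1.1500 5.0000 8.9500 12.1000 17.1500 25.7500 46.8500] k=[0 1 5 0 2 6 10 12 31 46]
t=21: x=[0.0500 1.1500 4.5500 0.3500 2.1000 6.0000 9.9000 12.8500 30.8000 45.2500] k=[0 6 4 0 1 6 7 18 26 49]
t=22: x=[0.3000 5.6000 3.9000 0.2500 1.2000 5.8000 7.5000 17.8500 26.7500 47.8500] k=[0 8 1 0 0 2 13 17 25 46]
t=23: x=[0.4000 7.2500 1.3000 0.0500 0.1000 2.4500 12.6500 17.2000 25.6500 44.9500] k=[0 11 0 5 0 0 13 21 23 41]

9.000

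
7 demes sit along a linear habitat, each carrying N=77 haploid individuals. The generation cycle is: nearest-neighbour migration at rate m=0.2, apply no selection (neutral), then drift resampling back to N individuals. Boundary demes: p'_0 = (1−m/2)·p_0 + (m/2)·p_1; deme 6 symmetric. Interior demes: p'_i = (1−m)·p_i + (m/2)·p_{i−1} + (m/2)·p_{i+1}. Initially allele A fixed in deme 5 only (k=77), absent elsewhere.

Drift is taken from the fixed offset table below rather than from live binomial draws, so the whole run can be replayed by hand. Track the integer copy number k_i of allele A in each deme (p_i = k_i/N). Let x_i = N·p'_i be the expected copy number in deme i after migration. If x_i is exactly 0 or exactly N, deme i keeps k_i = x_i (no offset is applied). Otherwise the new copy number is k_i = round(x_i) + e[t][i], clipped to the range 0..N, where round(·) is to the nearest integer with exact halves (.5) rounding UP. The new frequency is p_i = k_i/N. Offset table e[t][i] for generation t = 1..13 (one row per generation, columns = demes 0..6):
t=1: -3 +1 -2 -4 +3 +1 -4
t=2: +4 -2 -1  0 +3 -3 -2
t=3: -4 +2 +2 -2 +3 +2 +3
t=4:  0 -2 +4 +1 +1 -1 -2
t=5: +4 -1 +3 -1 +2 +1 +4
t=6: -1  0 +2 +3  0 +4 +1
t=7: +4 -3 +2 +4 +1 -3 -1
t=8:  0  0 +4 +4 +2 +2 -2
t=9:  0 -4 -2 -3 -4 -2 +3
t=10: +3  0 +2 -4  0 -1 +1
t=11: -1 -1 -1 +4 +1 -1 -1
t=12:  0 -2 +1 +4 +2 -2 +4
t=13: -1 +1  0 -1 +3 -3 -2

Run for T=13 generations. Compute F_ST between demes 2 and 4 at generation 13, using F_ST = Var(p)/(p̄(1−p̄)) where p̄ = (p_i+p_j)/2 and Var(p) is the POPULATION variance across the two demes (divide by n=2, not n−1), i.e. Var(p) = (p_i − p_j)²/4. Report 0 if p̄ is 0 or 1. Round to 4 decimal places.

0.0561

t=0: k=[0 0 0 0 0 77 0]
t=1: x=[0.0000 0.0000 0.0000 0.0000 7.7000 61.6000 7.7000] k=[0 0 0 0 11 63 4]
t=2: x=[0.0000 0.0000 0.0000 1.1000 15.1000 51.9000 9.9000] k=[0 0 0 1 18 49 8]
t=3: x=[0.0000 0.0000 0.1000 2.6000 19.4000 41.8000 12.1000] k=[0 0 2 1 22 44 15]
t=4: x=[0.0000 0.2000 1.7000 3.2000 22.1000 38.9000 17.9000] k=[0 0 6 4 23 38 16]
t=5: x=[0.0000 0.6000 5.2000 6.1000 22.6000 34.3000 18.2000] k=[0 0 8 5 25 35 22]
t=6: x=[0.0000 0.8000 6.9000 7.3000 24.0000 32.7000 23.3000] k=[0 1 9 10 24 37 24]
t=7: x=[0.1000 1.7000 8.3000 11.3000 23.9000 34.4000 25.3000] k=[4 0 10 15 25 31 24]
t=8: x=[3.6000 1.4000 9.5000 15.5000 24.6000 29.7000 24.7000] k=[4 1 14 20 27 32 23]
t=9: x=[3.7000 2.6000 13.3000 20.1000 26.8000 30.6000 23.9000] k=[4 0 11 17 23 29 27]
t=10: x=[3.6000 1.5000 10.5000 17.0000 23.0000 28.2000 27.2000] k=[7 2 13 13 23 27 28]
t=11: x=[6.5000 3.6000 11.9000 14.0000 22.4000 26.7000 27.9000] k=[6 3 11 18 23 26 27]
t=12: x=[5.7000 4.1000 10.9000 17.8000 22.8000 25.8000 26.9000] k=[6 2 12 22 25 24 31]
t=13: x=[5.6000 3.4000 12.0000 21.3000 24.6000 24.8000 30.3000] k=[5 4 12 20 28 22 28]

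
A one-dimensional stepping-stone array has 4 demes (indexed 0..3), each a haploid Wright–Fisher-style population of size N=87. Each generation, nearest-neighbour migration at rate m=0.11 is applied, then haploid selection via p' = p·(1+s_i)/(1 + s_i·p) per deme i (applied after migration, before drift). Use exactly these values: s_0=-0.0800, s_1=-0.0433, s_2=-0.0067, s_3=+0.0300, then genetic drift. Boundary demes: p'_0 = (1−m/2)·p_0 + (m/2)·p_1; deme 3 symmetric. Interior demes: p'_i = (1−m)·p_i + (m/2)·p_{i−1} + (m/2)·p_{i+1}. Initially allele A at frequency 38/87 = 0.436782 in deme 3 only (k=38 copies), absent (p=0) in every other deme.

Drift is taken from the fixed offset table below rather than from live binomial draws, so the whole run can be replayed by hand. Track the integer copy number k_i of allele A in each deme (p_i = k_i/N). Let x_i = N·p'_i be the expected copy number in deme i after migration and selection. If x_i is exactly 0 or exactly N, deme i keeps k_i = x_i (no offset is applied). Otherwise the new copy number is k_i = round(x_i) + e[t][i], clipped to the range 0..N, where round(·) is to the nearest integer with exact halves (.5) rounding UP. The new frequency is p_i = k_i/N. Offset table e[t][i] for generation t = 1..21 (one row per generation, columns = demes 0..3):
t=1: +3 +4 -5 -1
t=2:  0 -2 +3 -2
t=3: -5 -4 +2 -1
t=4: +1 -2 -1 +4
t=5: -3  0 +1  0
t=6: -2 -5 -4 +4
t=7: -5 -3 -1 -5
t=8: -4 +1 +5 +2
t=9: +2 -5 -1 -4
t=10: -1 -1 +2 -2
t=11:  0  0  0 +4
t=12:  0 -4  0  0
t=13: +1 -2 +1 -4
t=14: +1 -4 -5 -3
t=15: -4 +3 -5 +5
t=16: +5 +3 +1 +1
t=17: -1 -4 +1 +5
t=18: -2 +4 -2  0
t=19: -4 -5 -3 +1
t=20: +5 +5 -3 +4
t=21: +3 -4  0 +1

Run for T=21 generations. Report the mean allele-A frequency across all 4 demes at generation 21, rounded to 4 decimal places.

t=0: k=[0 0 0 38]
t=1: x=[0.0000 0.0000 2.0763 36.5349] k=[0 0 0 36]
t=2: x=[0.0000 0.0000 1.9670 34.6343] k=[0 0 5 33]
t=3: x=[0.0000 0.2631 6.2260 32.0560] k=[0 0 8 31]
t=4: x=[0.0000 0.4210 8.7718 30.3162] k=[0 0 8 34]
t=5: x=[0.0000 0.4210 8.9360 33.1745] k=[0 0 10 33]
t=6: x=[0.0000 0.5263 10.6520 32.3332] k=[0 0 7 36]
t=7: x=[0.0000 0.3684 8.1602 35.0217] k=[0 0 7 30]
t=8: x=[0.0000 0.3684 7.8320 29.3067] k=[0 1 13 31]
t=9: x=[0.0506 1.5367 13.2543 30.5937] k=[2 0 12 27]
t=10: x=[1.7418 0.7369 12.0948 26.7191] k=[1 0 14 25]
t=11: x=[0.8702 0.7896 13.7570 24.9172] k=[1 1 14 29]
t=12: x=[0.9208 1.6421 14.0307 28.7410] k=[1 0 14 29]
t=13: x=[0.8702 0.7896 13.9760 28.7410] k=[2 0 15 25]
t=14: x=[1.7418 0.8949 14.6429 24.9730] k=[3 0 10 22]
t=15: x=[2.6150 0.6843 10.0501 21.8196] k=[0 4 5 27]
t=16: x=[0.2024 3.6760 6.1167 26.3295] k=[5 7 7 27]
t=17: x=[4.7234 6.6143 8.0508 26.4409] k=[4 3 9 31]
t=18: x=[3.6426 3.2439 9.8213 30.3717] k=[2 7 8 30]
t=19: x=[2.0974 6.5084 9.1001 29.3622] k=[0 2 6 30]
t=20: x=[0.1012 2.0208 7.0563 29.2511] k=[5 7 4 33]
t=21: x=[4.7234 6.4554 5.7239 32.0006] k=[8 2 6 33]

0.1408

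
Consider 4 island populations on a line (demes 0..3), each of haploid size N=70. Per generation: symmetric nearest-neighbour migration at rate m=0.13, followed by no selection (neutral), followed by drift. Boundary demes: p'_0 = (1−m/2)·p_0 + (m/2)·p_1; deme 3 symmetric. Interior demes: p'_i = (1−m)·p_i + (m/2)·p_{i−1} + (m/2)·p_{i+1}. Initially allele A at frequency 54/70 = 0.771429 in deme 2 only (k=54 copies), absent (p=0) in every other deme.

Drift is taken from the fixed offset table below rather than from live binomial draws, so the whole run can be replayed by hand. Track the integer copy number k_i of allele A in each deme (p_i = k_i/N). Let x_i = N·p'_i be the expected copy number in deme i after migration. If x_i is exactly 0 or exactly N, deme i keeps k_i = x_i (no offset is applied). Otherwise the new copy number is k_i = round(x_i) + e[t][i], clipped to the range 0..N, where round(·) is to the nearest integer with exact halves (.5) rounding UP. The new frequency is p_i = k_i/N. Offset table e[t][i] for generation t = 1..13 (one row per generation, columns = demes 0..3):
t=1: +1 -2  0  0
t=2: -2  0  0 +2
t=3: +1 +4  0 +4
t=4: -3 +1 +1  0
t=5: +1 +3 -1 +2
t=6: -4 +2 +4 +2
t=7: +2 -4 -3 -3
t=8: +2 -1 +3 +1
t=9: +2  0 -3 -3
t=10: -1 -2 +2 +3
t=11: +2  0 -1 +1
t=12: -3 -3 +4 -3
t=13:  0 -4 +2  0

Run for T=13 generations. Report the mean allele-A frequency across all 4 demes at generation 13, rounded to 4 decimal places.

0.2286

t=0: k=[0 0 54 0]
t=1: x=[0.0000 3.5100 46.9800 3.5100] k=[0 2 47 4]
t=2: x=[0.1300 4.7950 41.2800 6.7950] k=[0 5 41 9]
t=3: x=[0.3250 7.0150 36.5800 11.0800] k=[1 11 37 15]
t=4: x=[1.6500 12.0400 33.8800 16.4300] k=[0 13 35 16]
t=5: x=[0.8450 13.5850 32.3350 17.2350] k=[2 17 31 19]
t=6: x=[2.9750 16.9350 29.3100 19.7800] k=[0 19 33 22]
t=7: x=[1.2350 18.6750 31.3750 22.7150] k=[3 15 28 20]
t=8: x=[3.7800 15.0650 26.6350 20.5200] k=[6 14 30 22]
t=9: x=[6.5200 14.5200 28.4400 22.5200] k=[9 15 25 20]
t=10: x=[9.3900 15.2600 24.0250 20.3250] k=[8 13 26 23]
t=11: x=[8.3250 13.5200 24.9600 23.1950] k=[10 14 24 24]
t=12: x=[10.2600 14.3900 23.3500 24.0000] k=[7 11 27 21]
t=13: x=[7.2600 11.7800 25.5700 21.3900] k=[7 8 28 21]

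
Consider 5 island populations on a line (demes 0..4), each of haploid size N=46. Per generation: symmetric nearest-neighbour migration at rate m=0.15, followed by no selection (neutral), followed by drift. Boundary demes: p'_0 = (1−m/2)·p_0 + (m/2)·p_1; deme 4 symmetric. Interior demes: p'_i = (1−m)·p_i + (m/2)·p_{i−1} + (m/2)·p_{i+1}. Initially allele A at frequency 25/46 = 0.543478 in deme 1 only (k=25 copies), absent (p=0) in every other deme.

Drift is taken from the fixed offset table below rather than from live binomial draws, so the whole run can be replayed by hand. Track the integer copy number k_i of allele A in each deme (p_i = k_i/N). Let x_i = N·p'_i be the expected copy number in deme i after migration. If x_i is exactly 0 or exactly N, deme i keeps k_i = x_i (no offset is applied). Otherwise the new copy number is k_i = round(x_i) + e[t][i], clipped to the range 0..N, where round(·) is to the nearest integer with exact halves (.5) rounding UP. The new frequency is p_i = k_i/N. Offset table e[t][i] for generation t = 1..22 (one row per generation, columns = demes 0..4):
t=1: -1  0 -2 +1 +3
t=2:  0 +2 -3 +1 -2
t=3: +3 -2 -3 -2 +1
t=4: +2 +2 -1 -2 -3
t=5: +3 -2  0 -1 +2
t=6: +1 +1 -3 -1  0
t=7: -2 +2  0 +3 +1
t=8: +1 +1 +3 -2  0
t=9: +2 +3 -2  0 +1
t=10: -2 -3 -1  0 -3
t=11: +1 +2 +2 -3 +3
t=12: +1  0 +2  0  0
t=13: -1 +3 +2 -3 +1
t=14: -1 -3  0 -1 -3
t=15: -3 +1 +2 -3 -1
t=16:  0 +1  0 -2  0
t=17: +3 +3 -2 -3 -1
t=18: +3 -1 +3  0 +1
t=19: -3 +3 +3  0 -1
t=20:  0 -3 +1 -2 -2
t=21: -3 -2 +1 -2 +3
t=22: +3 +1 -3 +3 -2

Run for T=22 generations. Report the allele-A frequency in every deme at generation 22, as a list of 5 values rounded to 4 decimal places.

t=0: k=[0 25 0 0 0]
t=1: x=[1.8750 21.2500 1.8750 0.0000 0.0000] k=[1 21 0 0 0]
t=2: x=[2.5000 17.9250 1.5750 0.0000 0.0000] k=[3 20 0 0 0]
t=3: x=[4.2750 17.2250 1.5000 0.0000 0.0000] k=[7 15 0 0 0]
t=4: x=[7.6000 13.2750 1.1250 0.0000 0.0000] k=[10 15 0 0 0]
t=5: x=[10.3750 13.5000 1.1250 0.0000 0.0000] k=[13 12 1 0 0]
t=6: x=[12.9250 11.2500 1.7500 0.0750 0.0000] k=[14 12 0 0 0]
t=7: x=[13.8500 11.2500 0.9000 0.0000 0.0000] k=[12 13 1 0 0]
t=8: x=[12.0750 12.0250 1.8250 0.0750 0.0000] k=[13 13 5 0 0]
t=9: x=[13.0000 12.4000 5.2250 0.3750 0.0000] k=[15 15 3 0 0]
t=10: x=[15.0000 14.1000 3.6750 0.2250 0.0000] k=[13 11 3 0 0]
t=11: x=[12.8500 10.5500 3.3750 0.2250 0.0000] k=[14 13 5 0 0]
t=12: x=[13.9250 12.4750 5.2250 0.3750 0.0000] k=[15 12 7 0 0]
t=13: x=[14.7750 11.8500 6.8500 0.5250 0.0000] k=[14 15 9 0 0]
t=14: x=[14.0750 14.4750 8.7750 0.6750 0.0000] k=[13 11 9 0 0]
t=15: x=[12.8500 11.0000 8.4750 0.6750 0.0000] k=[10 12 10 0 0]
t=16: x=[10.1500 11.7000 9.4000 0.7500 0.0000] k=[10 13 9 0 0]
t=17: x=[10.2250 12.4750 8.6250 0.6750 0.0000] k=[13 15 7 0 0]
t=18: x=[13.1500 14.2500 7.0750 0.5250 0.0000] k=[16 13 10 1 0]
t=19: x=[15.7750 13.0000 9.5500 1.6000 0.0750] k=[13 16 13 2 0]
t=20: x=[13.2250 15.5500 12.4000 2.6750 0.1500] k=[13 13 13 1 0]
t=21: x=[13.0000 13.0000 12.1000 1.8250 0.0750] k=[10 11 13 0 3]
t=22: x=[10.0750 11.0750 11.8750 1.2000 2.7750] k=[13 12 9 4 1]

[0.2826, 0.2609, 0.1957, 0.0870, 0.0217]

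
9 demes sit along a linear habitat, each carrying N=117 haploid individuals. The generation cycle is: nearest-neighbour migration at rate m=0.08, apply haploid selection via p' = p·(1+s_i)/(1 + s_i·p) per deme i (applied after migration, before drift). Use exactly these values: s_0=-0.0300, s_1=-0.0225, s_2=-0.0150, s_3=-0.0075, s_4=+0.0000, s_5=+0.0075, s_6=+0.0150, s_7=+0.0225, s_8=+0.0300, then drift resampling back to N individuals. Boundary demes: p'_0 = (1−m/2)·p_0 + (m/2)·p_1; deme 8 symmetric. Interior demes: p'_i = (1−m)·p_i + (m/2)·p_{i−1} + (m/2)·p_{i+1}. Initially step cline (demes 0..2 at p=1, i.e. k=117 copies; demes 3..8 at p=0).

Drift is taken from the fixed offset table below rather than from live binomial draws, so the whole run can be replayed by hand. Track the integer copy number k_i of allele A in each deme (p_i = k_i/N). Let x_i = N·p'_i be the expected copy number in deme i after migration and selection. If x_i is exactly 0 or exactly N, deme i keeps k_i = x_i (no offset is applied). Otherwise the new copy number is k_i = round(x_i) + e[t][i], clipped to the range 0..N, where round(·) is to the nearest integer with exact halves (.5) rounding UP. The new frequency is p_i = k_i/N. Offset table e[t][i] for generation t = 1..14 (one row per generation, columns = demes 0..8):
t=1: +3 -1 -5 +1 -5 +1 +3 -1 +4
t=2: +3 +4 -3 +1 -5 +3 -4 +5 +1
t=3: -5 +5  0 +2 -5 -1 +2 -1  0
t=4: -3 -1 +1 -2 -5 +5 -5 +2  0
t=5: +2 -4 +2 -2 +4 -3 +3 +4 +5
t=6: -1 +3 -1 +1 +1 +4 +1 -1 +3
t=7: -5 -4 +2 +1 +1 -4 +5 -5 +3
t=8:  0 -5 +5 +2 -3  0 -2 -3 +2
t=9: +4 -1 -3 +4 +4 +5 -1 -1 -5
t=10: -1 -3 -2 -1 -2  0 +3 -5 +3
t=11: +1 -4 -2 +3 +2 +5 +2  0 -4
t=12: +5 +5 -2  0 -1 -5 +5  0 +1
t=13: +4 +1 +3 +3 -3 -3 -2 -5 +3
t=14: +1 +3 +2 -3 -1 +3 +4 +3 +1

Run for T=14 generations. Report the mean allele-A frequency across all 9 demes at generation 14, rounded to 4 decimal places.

t=0: k=[117 117 117 0 0 0 0 0 0]
t=1: x=[117.0000 117.0000 112.2516 4.6463 0.0000 0.0000 0.0000 0.0000 0.0000] k=[117 117 107 6 0 0 0 0 0]
t=2: x=[117.0000 116.5908 103.1768 9.7326 0.2400 0.0000 0.0000 0.0000 0.0000] k=[117 117 100 11 0 0 0 0 0]
t=3: x=[117.0000 116.3044 96.8693 14.0268 0.4400 0.0000 0.0000 0.0000 0.0000] k=[117 117 97 16 0 0 0 0 0]
t=4: x=[117.0000 116.1817 94.2846 18.4825 0.6400 0.0000 0.0000 0.0000 0.0000] k=[117 115 95 16 0 0 0 0 0]
t=5: x=[116.9175 114.2189 92.3472 18.4029 0.6400 0.0000 0.0000 0.0000 0.0000] k=[117 110 94 16 5 0 0 0 0]
t=6: x=[116.7114 109.4815 91.2175 18.5621 5.2400 0.2015 0.0000 0.0000 0.0000] k=[116 112 90 20 6 4 0 0 0]
t=7: x=[115.8045 111.1549 87.7497 22.1047 6.4800 3.9484 0.1624 0.0000 0.0000] k=[111 107 90 23 7 0 5 0 0]
t=8: x=[110.6598 106.2601 87.6691 24.8922 7.3600 0.4836 4.6662 0.2045 0.0000] k=[111 101 93 27 4 0 3 0 0]
t=9: x=[110.4132 100.7644 90.3704 28.5572 4.7600 0.2821 2.8004 0.1227 0.0000] k=[114 100 87 33 9 5 2 0 0]
t=10: x=[113.3333 99.7073 85.0099 34.0181 9.8000 5.0762 2.0701 0.0818 0.0000] k=[112 97 83 33 8 5 5 0 0]
t=11: x=[111.2353 96.6604 81.1855 33.8187 8.8800 5.1567 4.8690 0.2045 0.0000] k=[112 93 79 37 11 10 7 0 0]
t=12: x=[111.0709 92.7656 77.4855 37.4481 12.0000 9.9880 6.9365 0.2863 0.0000] k=[116 98 75 37 11 5 12 0 0]
t=13: x=[115.2276 97.4320 73.9897 37.2885 11.8000 5.5594 11.3922 0.4908 0.0000] k=[117 98 77 40 9 3 9 0 0]
t=14: x=[116.2167 97.5538 75.9582 40.0415 10.0000 3.5053 8.5168 0.3681 0.0000] k=[117 101 78 37 9 7 13 3 0]

0.3466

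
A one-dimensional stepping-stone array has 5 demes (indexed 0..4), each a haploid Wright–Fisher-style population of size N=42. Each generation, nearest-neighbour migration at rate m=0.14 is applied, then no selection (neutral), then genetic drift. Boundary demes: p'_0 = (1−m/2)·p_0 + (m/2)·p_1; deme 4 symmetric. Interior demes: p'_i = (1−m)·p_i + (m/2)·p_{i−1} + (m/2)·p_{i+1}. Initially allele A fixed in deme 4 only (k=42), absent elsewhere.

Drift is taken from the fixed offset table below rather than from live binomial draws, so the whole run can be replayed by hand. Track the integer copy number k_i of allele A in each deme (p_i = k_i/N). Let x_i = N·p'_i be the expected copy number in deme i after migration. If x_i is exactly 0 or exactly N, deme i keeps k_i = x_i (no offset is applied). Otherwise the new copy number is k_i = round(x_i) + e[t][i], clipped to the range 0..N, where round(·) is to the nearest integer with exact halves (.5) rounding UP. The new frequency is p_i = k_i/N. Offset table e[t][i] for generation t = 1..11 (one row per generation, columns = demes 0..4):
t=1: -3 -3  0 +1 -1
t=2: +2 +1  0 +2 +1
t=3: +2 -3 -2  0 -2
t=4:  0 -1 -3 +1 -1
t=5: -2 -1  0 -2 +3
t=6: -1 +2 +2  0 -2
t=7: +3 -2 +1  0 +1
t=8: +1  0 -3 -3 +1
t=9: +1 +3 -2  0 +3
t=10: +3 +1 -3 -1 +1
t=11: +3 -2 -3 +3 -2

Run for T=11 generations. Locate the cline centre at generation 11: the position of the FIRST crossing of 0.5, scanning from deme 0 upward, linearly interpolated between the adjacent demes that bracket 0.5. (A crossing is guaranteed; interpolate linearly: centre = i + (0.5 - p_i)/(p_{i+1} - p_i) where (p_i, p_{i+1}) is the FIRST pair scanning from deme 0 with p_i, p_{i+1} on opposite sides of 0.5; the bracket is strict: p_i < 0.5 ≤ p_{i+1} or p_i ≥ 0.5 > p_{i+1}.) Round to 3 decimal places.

3.500

t=0: k=[0 0 0 0 42]
t=1: x=[0.0000 0.0000 0.0000 2.9400 39.0600] k=[0 0 0 4 38]
t=2: x=[0.0000 0.0000 0.2800 6.1000 35.6200] k=[0 0 0 8 37]
t=3: x=[0.0000 0.0000 0.5600 9.4700 34.9700] k=[0 0 0 9 33]
t=4: x=[0.0000 0.0000 0.6300 10.0500 31.3200] k=[0 0 0 11 30]
t=5: x=[0.0000 0.0000 0.7700 11.5600 28.6700] k=[0 0 1 10 32]
t=6: x=[0.0000 0.0700 1.5600 10.9100 30.4600] k=[0 2 4 11 28]
t=7: x=[0.1400 2.0000 4.3500 11.7000 26.8100] k=[3 0 5 12 28]
t=8: x=[2.7900 0.5600 5.1400 12.6300 26.8800] k=[4 1 2 10 28]
t=9: x=[3.7900 1.2800 2.4900 10.7000 26.7400] k=[5 4 0 11 30]
t=10: x=[4.9300 3.7900 1.0500 11.5600 28.6700] k=[8 5 0 11 30]
t=11: x=[7.7900 4.8600 1.1200 11.5600 28.6700] k=[11 3 0 15 27]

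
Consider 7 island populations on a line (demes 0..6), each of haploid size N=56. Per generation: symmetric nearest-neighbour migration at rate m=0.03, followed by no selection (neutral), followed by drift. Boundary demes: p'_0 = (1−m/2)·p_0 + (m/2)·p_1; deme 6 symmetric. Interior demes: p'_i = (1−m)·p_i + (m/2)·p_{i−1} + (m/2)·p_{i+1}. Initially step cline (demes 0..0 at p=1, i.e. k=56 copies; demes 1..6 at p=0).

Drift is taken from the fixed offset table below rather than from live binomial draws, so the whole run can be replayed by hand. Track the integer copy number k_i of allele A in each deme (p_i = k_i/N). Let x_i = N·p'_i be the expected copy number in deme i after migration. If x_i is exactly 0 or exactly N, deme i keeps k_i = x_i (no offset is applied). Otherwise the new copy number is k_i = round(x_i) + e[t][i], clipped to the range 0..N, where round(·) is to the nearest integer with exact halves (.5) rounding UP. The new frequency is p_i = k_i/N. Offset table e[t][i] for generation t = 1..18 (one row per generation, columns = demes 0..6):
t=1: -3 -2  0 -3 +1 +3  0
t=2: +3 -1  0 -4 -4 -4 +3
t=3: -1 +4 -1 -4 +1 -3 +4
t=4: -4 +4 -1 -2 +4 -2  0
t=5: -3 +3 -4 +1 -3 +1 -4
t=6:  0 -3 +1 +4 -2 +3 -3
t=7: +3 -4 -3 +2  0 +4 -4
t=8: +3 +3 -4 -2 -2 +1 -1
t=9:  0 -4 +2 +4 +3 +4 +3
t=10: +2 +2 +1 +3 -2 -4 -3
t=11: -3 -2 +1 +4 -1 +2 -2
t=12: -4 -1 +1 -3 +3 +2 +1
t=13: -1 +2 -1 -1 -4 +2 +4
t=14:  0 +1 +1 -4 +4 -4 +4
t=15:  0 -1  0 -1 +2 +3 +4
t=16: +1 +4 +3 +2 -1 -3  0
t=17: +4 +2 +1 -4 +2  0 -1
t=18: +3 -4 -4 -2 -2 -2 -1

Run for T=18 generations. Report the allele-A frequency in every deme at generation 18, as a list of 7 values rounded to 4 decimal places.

[0.8214, 0.1964, 0.0893, 0.0000, 0.0893, 0.0000, 0.1071]

t=0: k=[56 0 0 0 0 0 0]
t=1: x=[55.1600 0.8400 0.0000 0.0000 0.0000 0.0000 0.0000] k=[52 0 0 0 0 0 0]
t=2: x=[51.2200 0.7800 0.0000 0.0000 0.0000 0.0000 0.0000] k=[54 0 0 0 0 0 0]
t=3: x=[53.1900 0.8100 0.0000 0.0000 0.0000 0.0000 0.0000] k=[52 5 0 0 0 0 0]
t=4: x=[51.2950 5.6300 0.0750 0.0000 0.0000 0.0000 0.0000] k=[47 10 0 0 0 0 0]
t=5: x=[46.4450 10.4050 0.1500 0.0000 0.0000 0.0000 0.0000] k=[43 13 0 0 0 0 0]
t=6: x=[42.5500 13.2550 0.1950 0.0000 0.0000 0.0000 0.0000] k=[43 10 1 0 0 0 0]
t=7: x=[42.5050 10.3600 1.1200 0.0150 0.0000 0.0000 0.0000] k=[46 6 0 2 0 0 0]
t=8: x=[45.4000 6.5100 0.1200 1.9400 0.0300 0.0000 0.0000] k=[48 10 0 0 0 0 0]
t=9: x=[47.4300 10.4200 0.1500 0.0000 0.0000 0.0000 0.0000] k=[47 6 2 0 0 0 0]
t=10: x=[46.3850 6.5550 2.0300 0.0300 0.0000 0.0000 0.0000] k=[48 9 3 3 0 0 0]
t=11: x=[47.4150 9.4950 3.0900 2.9550 0.0450 0.0000 0.0000] k=[44 7 4 7 0 0 0]
t=12: x=[43.4450 7.5100 4.0900 6.8500 0.1050 0.0000 0.0000] k=[39 7 5 4 3 0 0]
t=13: x=[38.5200 7.4500 5.0150 4.0000 2.9700 0.0450 0.0000] k=[38 9 4 3 0 2 0]
t=14: x=[37.5650 9.3600 4.0600 2.9700 0.0750 1.9400 0.0300] k=[38 10 5 0 4 0 4]
t=15: x=[37.5800 10.3450 5.0000 0.1350 3.8800 0.1200 3.9400] k=[38 9 5 0 6 3 8]
t=16: x=[37.5650 9.3750 4.9850 0.1650 5.8650 3.1200 7.9250] k=[39 13 8 2 5 0 8]
t=17: x=[38.6100 13.3150 7.9850 2.1350 4.8800 0.1950 7.8800] k=[43 15 9 0 7 0 7]
t=18: x=[42.5800 15.3300 8.9550 0.2400 6.7900 0.2100 6.8950] k=[46 11 5 0 5 0 6]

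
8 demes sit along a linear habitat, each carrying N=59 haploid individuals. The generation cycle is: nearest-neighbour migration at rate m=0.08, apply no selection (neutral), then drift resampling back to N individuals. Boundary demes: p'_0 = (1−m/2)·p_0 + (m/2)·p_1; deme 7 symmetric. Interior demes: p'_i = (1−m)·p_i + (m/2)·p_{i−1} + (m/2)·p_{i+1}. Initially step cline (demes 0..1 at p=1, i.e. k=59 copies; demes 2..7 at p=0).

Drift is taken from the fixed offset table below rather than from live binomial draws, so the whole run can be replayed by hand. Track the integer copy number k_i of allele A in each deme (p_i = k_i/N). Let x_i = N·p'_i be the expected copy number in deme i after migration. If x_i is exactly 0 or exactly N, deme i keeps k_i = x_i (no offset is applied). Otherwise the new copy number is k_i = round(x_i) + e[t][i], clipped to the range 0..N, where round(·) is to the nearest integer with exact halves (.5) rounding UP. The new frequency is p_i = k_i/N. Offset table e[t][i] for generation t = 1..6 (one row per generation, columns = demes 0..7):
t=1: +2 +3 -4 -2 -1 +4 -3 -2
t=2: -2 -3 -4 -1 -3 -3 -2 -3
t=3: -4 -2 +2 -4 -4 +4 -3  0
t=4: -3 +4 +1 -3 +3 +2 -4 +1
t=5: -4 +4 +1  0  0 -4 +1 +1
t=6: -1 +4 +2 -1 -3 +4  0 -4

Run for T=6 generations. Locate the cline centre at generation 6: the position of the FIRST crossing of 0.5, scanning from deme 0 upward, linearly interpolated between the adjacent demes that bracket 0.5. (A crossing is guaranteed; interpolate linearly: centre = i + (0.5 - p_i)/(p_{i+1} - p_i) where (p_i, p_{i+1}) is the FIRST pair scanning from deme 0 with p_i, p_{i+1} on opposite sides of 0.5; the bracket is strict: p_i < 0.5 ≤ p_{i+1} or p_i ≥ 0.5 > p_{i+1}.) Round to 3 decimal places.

1.616

t=0: k=[59 59 0 0 0 0 0 0]
t=1: x=[59.0000 56.6400 2.3600 0.0000 0.0000 0.0000 0.0000 0.0000] k=[59 59 0 0 0 0 0 0]
t=2: x=[59.0000 56.6400 2.3600 0.0000 0.0000 0.0000 0.0000 0.0000] k=[59 54 0 0 0 0 0 0]
t=3: x=[58.8000 52.0400 2.1600 0.0000 0.0000 0.0000 0.0000 0.0000] k=[55 50 4 0 0 0 0 0]
t=4: x=[54.8000 48.3600 5.6800 0.1600 0.0000 0.0000 0.0000 0.0000] k=[52 52 7 0 0 0 0 0]
t=5: x=[52.0000 50.2000 8.5200 0.2800 0.0000 0.0000 0.0000 0.0000] k=[48 54 10 0 0 0 0 0]
t=6: x=[48.2400 52.0000 11.3600 0.4000 0.0000 0.0000 0.0000 0.0000] k=[47 56 13 0 0 0 0 0]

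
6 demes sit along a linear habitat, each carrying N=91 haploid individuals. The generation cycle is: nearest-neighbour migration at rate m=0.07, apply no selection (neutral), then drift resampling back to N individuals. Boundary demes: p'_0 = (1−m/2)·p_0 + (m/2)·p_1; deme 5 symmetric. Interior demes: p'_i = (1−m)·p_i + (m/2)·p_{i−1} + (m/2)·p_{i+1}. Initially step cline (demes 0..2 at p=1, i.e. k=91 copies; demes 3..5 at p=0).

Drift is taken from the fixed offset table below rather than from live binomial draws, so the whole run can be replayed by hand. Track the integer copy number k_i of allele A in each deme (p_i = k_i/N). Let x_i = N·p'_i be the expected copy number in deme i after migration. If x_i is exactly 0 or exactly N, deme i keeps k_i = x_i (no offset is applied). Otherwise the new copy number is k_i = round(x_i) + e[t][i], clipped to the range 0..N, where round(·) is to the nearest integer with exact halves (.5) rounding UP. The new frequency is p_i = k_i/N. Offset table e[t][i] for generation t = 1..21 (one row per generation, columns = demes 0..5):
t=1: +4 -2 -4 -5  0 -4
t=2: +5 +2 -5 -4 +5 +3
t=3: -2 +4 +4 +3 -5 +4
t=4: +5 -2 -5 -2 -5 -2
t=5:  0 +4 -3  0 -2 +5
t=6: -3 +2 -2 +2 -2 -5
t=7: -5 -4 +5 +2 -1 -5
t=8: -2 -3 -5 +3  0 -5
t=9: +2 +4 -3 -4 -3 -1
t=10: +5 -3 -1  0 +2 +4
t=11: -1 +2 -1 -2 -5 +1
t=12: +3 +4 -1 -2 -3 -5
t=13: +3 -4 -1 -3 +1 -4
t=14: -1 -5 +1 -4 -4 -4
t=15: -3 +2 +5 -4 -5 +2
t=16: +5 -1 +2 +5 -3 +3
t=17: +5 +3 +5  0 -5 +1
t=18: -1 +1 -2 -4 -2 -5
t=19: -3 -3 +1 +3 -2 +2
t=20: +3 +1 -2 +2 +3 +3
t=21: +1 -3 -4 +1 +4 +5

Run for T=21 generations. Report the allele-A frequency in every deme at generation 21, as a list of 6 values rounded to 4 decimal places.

[1.0000, 0.8242, 0.5714, 0.2308, 0.0879, 0.0549]

t=0: k=[91 91 91 0 0 0]
t=1: x=[91.0000 91.0000 87.8150 3.1850 0.0000 0.0000] k=[91 91 84 0 0 0]
t=2: x=[91.0000 90.7550 81.3050 2.9400 0.0000 0.0000] k=[91 91 76 0 0 0]
t=3: x=[91.0000 90.4750 73.8650 2.6600 0.0000 0.0000] k=[91 91 78 6 0 0]
t=4: x=[91.0000 90.5450 75.9350 8.3100 0.2100 0.0000] k=[91 89 71 6 0 0]
t=5: x=[90.9300 88.4400 69.3550 8.0650 0.2100 0.0000] k=[91 91 66 8 0 0]
t=6: x=[91.0000 90.1250 64.8450 9.7500 0.2800 0.0000] k=[91 91 63 12 0 0]
t=7: x=[91.0000 90.0200 62.1950 13.3650 0.4200 0.0000] k=[91 86 67 15 0 0]
t=8: x=[90.8250 85.5100 65.8450 16.2950 0.5250 0.0000] k=[89 83 61 19 1 0]
t=9: x=[88.7900 82.4400 60.3000 19.8400 1.5950 0.0350] k=[91 86 57 16 0 0]
t=10: x=[90.8250 85.1600 56.5800 16.8750 0.5600 0.0000] k=[91 82 56 17 3 0]
t=11: x=[90.6850 81.4050 55.5450 17.8750 3.3850 0.1050] k=[90 83 55 16 0 1]
t=12: x=[89.7550 82.2650 54.6150 16.8050 0.5950 0.9650] k=[91 86 54 15 0 0]
t=13: x=[90.8250 85.0550 53.7550 15.8400 0.5250 0.0000] k=[91 81 53 13 2 0]
t=14: x=[90.6500 80.3700 52.5800 14.0150 2.3150 0.0700] k=[90 75 54 10 0 0]
t=15: x=[89.4750 74.7900 53.1950 11.1900 0.3500 0.0000] k=[86 77 58 7 0 0]
t=16: x=[85.6850 76.6500 56.8800 8.5400 0.2450 0.0000] k=[91 76 59 14 0 0]
t=17: x=[90.4750 75.9300 58.0200 15.0850 0.4900 0.0000] k=[91 79 63 15 0 0]
t=18: x=[90.5800 78.8600 61.8800 16.1550 0.5250 0.0000] k=[90 80 60 12 0 0]
t=19: x=[89.6500 79.6500 59.0200 13.2600 0.4200 0.0000] k=[87 77 60 16 0 0]
t=20: x=[86.6500 76.7550 59.0550 16.9800 0.5600 0.0000] k=[90 78 57 19 4 0]
t=21: x=[89.5800 77.6850 56.4050 19.8050 4.3850 0.1400] k=[91 75 52 21 8 5]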